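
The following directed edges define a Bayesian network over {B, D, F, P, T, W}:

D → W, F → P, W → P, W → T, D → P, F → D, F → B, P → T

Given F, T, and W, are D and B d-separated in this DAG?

There are 4 undirected paths between D and B; checking each against the conditioning set {F, T, W}:
Path 1: D → W → P ← F → B
  W is a chain here and W is conditioned on, so the path is blocked at W.
Path 2: D → W → T ← P ← F → B
  W is a chain here and W is conditioned on, so the path is blocked at W.
Path 3: D ← F → B
  F is a fork here and F is conditioned on, so the path is blocked at F.
Path 4: D → P ← F → B
  F is a fork here and F is conditioned on, so the path is blocked at F.
Since every path is blocked, d-separation holds.

Yes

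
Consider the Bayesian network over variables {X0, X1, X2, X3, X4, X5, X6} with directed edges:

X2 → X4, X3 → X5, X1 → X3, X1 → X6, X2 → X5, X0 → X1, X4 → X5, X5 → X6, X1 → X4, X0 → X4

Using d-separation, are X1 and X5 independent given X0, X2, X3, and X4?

There are 6 undirected paths between X1 and X5; checking each against the conditioning set {X0, X2, X3, X4}:
Path 1: X1 → X3 → X5
  X3 is a chain here and X3 is conditioned on, so the path is blocked at X3.
Path 2: X1 → X4 ← X2 → X5
  X2 is a fork here and X2 is conditioned on, so the path is blocked at X2.
Path 3: X1 → X4 → X5
  X4 is a chain here and X4 is conditioned on, so the path is blocked at X4.
Path 4: X1 → X6 ← X5
  X6 is a collider here and neither X6 nor any of its descendants is conditioned on, so the collider stays closed — the path is blocked at X6.
Path 5: X1 ← X0 → X4 ← X2 → X5
  X0 is a fork here and X0 is conditioned on, so the path is blocked at X0.
Path 6: X1 ← X0 → X4 → X5
  X0 is a fork here and X0 is conditioned on, so the path is blocked at X0.
All paths are blocked; X1 ⊥ X5 | {X0, X2, X3, X4} holds.

Yes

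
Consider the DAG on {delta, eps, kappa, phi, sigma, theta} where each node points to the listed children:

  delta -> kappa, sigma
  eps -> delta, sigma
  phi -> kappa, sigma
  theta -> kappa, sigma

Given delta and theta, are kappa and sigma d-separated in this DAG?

4 paths connect kappa and sigma; each must be blocked for d-separation to hold:
Path 1: kappa ← delta → sigma
  delta is a fork here and delta is conditioned on, so the path is blocked at delta.
Path 2: kappa ← delta ← eps → sigma
  delta is a chain here and delta is conditioned on, so the path is blocked at delta.
Path 3: kappa ← theta → sigma
  theta is a fork here and theta is conditioned on, so the path is blocked at theta.
Path 4: kappa ← phi → sigma
  phi is a fork and phi is not conditioned on — no node blocks this path, so it is active.
At least one path is unblocked, so d-separation fails.

No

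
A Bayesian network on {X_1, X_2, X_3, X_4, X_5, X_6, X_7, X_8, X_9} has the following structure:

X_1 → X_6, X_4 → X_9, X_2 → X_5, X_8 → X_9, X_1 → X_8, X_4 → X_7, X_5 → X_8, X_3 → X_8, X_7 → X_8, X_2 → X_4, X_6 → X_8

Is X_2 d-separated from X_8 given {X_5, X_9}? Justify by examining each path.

No

3 paths connect X_2 and X_8; each must be blocked for d-separation to hold:
Path 1: X_2 → X_5 → X_8
  X_5 is a chain here and X_5 is conditioned on, so the path is blocked at X_5.
Path 2: X_2 → X_4 → X_7 → X_8
  X_4 is a chain and X_4 is not conditioned on; X_7 is a chain and X_7 is not conditioned on — no node blocks this path, so it is active.
Path 3: X_2 → X_4 → X_9 ← X_8
  X_4 is a chain and X_4 is not conditioned on; X_9 is a collider and X_9 is conditioned on, which opens it — no node blocks this path, so it is active.
Since the path X_2 → X_4 → X_7 → X_8 is active, X_2 and X_8 are not d-separated given {X_5, X_9}.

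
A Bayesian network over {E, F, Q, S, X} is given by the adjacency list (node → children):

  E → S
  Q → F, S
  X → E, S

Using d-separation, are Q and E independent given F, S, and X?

Enumerating the 2 paths from Q to E and testing each for blocking by {F, S, X}:
Path 1: Q → S ← E
  S is a collider and S is conditioned on, which opens it — no node blocks this path, so it is active.
Path 2: Q → S ← X → E
  X is a fork here and X is conditioned on, so the path is blocked at X.
Because an active path exists, Q and E are not d-separated.

No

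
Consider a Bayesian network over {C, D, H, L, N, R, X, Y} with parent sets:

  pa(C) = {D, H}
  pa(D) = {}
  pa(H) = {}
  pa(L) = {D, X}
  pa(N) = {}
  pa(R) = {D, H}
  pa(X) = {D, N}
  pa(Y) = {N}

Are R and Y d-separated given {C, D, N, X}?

4 paths connect R and Y; each must be blocked for d-separation to hold:
  1. R ← D → X ← N → Y — D:fork[blocks]; X:collider[open]; N:fork[blocks] ⇒ blocked
  2. R ← D → L ← X ← N → Y — D:fork[blocks]; L:collider[blocks]; X:chain[blocks]; N:fork[blocks] ⇒ blocked
  3. R ← H → C ← D → X ← N → Y — H:fork[open]; C:collider[open]; D:fork[blocks]; X:collider[open]; N:fork[blocks] ⇒ blocked
  4. R ← H → C ← D → L ← X ← N → Y — H:fork[open]; C:collider[open]; D:fork[blocks]; L:collider[blocks]; X:chain[blocks]; N:fork[blocks] ⇒ blocked
All paths are blocked; R ⊥ Y | {C, D, N, X} holds.

Yes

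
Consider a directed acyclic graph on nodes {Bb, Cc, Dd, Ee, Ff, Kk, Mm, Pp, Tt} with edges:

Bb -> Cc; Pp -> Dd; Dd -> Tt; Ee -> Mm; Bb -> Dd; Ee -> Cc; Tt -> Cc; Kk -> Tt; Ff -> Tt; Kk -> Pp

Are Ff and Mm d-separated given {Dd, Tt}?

Yes

We examine all 3 paths between Ff and Mm:
Path 1: Ff → Tt ← Dd ← Bb → Cc ← Ee → Mm
  Dd is a chain here and Dd is conditioned on, so the path is blocked at Dd.
Path 2: Ff → Tt → Cc ← Ee → Mm
  Tt is a chain here and Tt is conditioned on, so the path is blocked at Tt.
Path 3: Ff → Tt ← Kk → Pp → Dd ← Bb → Cc ← Ee → Mm
  Cc is a collider here and neither Cc nor any of its descendants is conditioned on, so the collider stays closed — the path is blocked at Cc.
Every path is blocked, so Ff and Mm are d-separated given {Dd, Tt}.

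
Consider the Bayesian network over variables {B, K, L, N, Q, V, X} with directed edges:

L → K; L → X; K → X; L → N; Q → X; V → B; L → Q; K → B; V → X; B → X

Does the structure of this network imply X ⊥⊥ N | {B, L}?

We examine all 5 paths between X and N:
  1. X ← Q ← L → N — Q:chain[open]; L:fork[blocks] ⇒ blocked
  2. X ← V → B ← K ← L → N — V:fork[open]; B:collider[open]; K:chain[open]; L:fork[blocks] ⇒ blocked
  3. X ← L → N — L:fork[blocks] ⇒ blocked
  4. X ← B ← K ← L → N — B:chain[blocks]; K:chain[open]; L:fork[blocks] ⇒ blocked
  5. X ← K ← L → N — K:chain[open]; L:fork[blocks] ⇒ blocked
All paths are blocked; X ⊥ N | {B, L} holds.

Yes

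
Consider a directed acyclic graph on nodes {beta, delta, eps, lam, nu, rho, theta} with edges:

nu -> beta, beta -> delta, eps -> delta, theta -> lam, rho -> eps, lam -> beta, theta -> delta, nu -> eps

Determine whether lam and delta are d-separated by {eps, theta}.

No

There are 3 undirected paths between lam and delta; checking each against the conditioning set {eps, theta}:
Path 1: lam → beta → delta
  beta is a chain and beta is not conditioned on — no node blocks this path, so it is active.
Path 2: lam → beta ← nu → eps → delta
  beta is a collider here and neither beta nor any of its descendants is conditioned on, so the collider stays closed — the path is blocked at beta.
Path 3: lam ← theta → delta
  theta is a fork here and theta is conditioned on, so the path is blocked at theta.
Since the path lam → beta → delta is active, lam and delta are not d-separated given {eps, theta}.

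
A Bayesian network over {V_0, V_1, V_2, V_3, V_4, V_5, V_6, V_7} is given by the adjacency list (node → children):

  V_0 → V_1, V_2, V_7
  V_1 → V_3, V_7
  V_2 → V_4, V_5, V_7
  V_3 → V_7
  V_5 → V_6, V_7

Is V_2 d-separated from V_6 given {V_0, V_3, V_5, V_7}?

There are 5 undirected paths between V_2 and V_6; checking each against the conditioning set {V_0, V_3, V_5, V_7}:
Path 1: V_2 → V_7 ← V_5 → V_6
  V_5 is a fork here and V_5 is conditioned on, so the path is blocked at V_5.
Path 2: V_2 ← V_0 → V_7 ← V_5 → V_6
  V_0 is a fork here and V_0 is conditioned on, so the path is blocked at V_0.
Path 3: V_2 ← V_0 → V_1 → V_7 ← V_5 → V_6
  V_0 is a fork here and V_0 is conditioned on, so the path is blocked at V_0.
Path 4: V_2 ← V_0 → V_1 → V_3 → V_7 ← V_5 → V_6
  V_0 is a fork here and V_0 is conditioned on, so the path is blocked at V_0.
Path 5: V_2 → V_5 → V_6
  V_5 is a chain here and V_5 is conditioned on, so the path is blocked at V_5.
Since every path is blocked, d-separation holds.

Yes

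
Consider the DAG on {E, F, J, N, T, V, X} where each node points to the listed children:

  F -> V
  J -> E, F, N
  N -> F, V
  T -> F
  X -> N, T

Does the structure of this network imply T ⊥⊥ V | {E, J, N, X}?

6 paths connect T and V; each must be blocked for d-separation to hold:
Path 1: T → F → V
  F is a chain and F is not conditioned on — no node blocks this path, so it is active.
Path 2: T → F ← J → N → V
  F is a collider here and neither F nor any of its descendants is conditioned on, so the collider stays closed — the path is blocked at F.
Path 3: T → F ← N → V
  F is a collider here and neither F nor any of its descendants is conditioned on, so the collider stays closed — the path is blocked at F.
Path 4: T ← X → N → V
  X is a fork here and X is conditioned on, so the path is blocked at X.
Path 5: T ← X → N → F → V
  X is a fork here and X is conditioned on, so the path is blocked at X.
Path 6: T ← X → N ← J → F → V
  X is a fork here and X is conditioned on, so the path is blocked at X.
At least one path is unblocked, so d-separation fails.

No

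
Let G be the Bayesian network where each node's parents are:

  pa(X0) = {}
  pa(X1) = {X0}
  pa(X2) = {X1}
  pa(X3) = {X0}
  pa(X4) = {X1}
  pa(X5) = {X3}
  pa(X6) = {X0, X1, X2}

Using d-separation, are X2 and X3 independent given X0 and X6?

Yes

We examine all 4 paths between X2 and X3:
Path 1: X2 ← X1 → X6 ← X0 → X3
  X0 is a fork here and X0 is conditioned on, so the path is blocked at X0.
Path 2: X2 ← X1 ← X0 → X3
  X0 is a fork here and X0 is conditioned on, so the path is blocked at X0.
Path 3: X2 → X6 ← X1 ← X0 → X3
  X0 is a fork here and X0 is conditioned on, so the path is blocked at X0.
Path 4: X2 → X6 ← X0 → X3
  X0 is a fork here and X0 is conditioned on, so the path is blocked at X0.
All paths are blocked; X2 ⊥ X3 | {X0, X6} holds.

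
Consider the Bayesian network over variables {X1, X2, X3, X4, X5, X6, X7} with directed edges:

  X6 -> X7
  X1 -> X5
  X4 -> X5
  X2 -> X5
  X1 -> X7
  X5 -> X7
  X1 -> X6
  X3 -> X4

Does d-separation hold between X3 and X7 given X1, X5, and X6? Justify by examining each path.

Yes — X3 and X7 are d-separated given {X1, X5, X6}.

3 paths connect X3 and X7; each must be blocked for d-separation to hold:
Path 1: X3 → X4 → X5 ← X1 → X6 → X7
  X1 is a fork here and X1 is conditioned on, so the path is blocked at X1.
Path 2: X3 → X4 → X5 ← X1 → X7
  X1 is a fork here and X1 is conditioned on, so the path is blocked at X1.
Path 3: X3 → X4 → X5 → X7
  X5 is a chain here and X5 is conditioned on, so the path is blocked at X5.
Since every path is blocked, d-separation holds.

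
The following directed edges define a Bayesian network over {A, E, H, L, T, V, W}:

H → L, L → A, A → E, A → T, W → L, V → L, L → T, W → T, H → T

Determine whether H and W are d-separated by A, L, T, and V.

6 paths connect H and W; each must be blocked for d-separation to hold:
Path 1: H → L → T ← W
  L is a chain here and L is conditioned on, so the path is blocked at L.
Path 2: H → L → A → T ← W
  L is a chain here and L is conditioned on, so the path is blocked at L.
Path 3: H → L ← W
  L is a collider and L is conditioned on, which opens it — no node blocks this path, so it is active.
Path 4: H → T ← L ← W
  L is a chain here and L is conditioned on, so the path is blocked at L.
Path 5: H → T ← A ← L ← W
  A is a chain here and A is conditioned on, so the path is blocked at A.
Path 6: H → T ← W
  T is a collider and T is conditioned on, which opens it — no node blocks this path, so it is active.
Because an active path exists, H and W are not d-separated.

No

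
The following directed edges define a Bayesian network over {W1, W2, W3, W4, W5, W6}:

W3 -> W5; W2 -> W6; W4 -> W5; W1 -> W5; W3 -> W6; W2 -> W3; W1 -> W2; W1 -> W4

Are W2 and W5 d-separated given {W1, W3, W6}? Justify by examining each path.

Yes

There are 4 undirected paths between W2 and W5; checking each against the conditioning set {W1, W3, W6}:
Path 1: W2 ← W1 → W5
  W1 is a fork here and W1 is conditioned on, so the path is blocked at W1.
Path 2: W2 ← W1 → W4 → W5
  W1 is a fork here and W1 is conditioned on, so the path is blocked at W1.
Path 3: W2 → W6 ← W3 → W5
  W3 is a fork here and W3 is conditioned on, so the path is blocked at W3.
Path 4: W2 → W3 → W5
  W3 is a chain here and W3 is conditioned on, so the path is blocked at W3.
Every path is blocked, so W2 and W5 are d-separated given {W1, W3, W6}.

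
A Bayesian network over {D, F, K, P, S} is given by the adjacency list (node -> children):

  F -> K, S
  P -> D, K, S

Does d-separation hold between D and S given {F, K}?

No

We examine all 2 paths between D and S:
Path 1: D ← P → S
  P is a fork and P is not conditioned on — no node blocks this path, so it is active.
Path 2: D ← P → K ← F → S
  F is a fork here and F is conditioned on, so the path is blocked at F.
Because an active path exists, D and S are not d-separated.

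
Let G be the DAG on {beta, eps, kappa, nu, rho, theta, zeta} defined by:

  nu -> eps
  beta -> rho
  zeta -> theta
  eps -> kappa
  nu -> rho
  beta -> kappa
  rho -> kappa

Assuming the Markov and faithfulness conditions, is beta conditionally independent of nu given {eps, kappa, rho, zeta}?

We examine all 4 paths between beta and nu:
  1. beta → rho ← nu — rho:collider[open] ⇒ active
  2. beta → rho → kappa ← eps ← nu — rho:chain[blocks]; kappa:collider[open]; eps:chain[blocks] ⇒ blocked
  3. beta → kappa ← rho ← nu — kappa:collider[open]; rho:chain[blocks] ⇒ blocked
  4. beta → kappa ← eps ← nu — kappa:collider[open]; eps:chain[blocks] ⇒ blocked
At least one path is unblocked, so d-separation fails.

No — beta and nu are not d-separated given {eps, kappa, rho, zeta}.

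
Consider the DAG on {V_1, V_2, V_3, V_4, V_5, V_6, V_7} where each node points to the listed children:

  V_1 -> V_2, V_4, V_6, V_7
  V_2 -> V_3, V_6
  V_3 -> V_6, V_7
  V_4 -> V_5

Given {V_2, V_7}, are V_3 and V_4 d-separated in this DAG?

No — V_3 and V_4 are not d-separated given {V_2, V_7}.

We examine all 5 paths between V_3 and V_4:
Path 1: V_3 → V_7 ← V_1 → V_4
  V_7 is a collider and V_7 is conditioned on, which opens it; V_1 is a fork and V_1 is not conditioned on — no node blocks this path, so it is active.
Path 2: V_3 ← V_2 ← V_1 → V_4
  V_2 is a chain here and V_2 is conditioned on, so the path is blocked at V_2.
Path 3: V_3 ← V_2 → V_6 ← V_1 → V_4
  V_2 is a fork here and V_2 is conditioned on, so the path is blocked at V_2.
Path 4: V_3 → V_6 ← V_1 → V_4
  V_6 is a collider here and neither V_6 nor any of its descendants is conditioned on, so the collider stays closed — the path is blocked at V_6.
Path 5: V_3 → V_6 ← V_2 ← V_1 → V_4
  V_6 is a collider here and neither V_6 nor any of its descendants is conditioned on, so the collider stays closed — the path is blocked at V_6.
At least one path is unblocked, so d-separation fails.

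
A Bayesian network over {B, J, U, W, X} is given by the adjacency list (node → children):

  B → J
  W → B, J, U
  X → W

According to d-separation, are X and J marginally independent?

There are 2 undirected paths between X and J; checking each against the conditioning set ∅:
Path 1: X → W → J
  W is a chain and W is not conditioned on — no node blocks this path, so it is active.
Path 2: X → W → B → J
  W is a chain and W is not conditioned on; B is a chain and B is not conditioned on — no node blocks this path, so it is active.
At least one path is unblocked, so d-separation fails.

No — X and J are not d-separated given ∅.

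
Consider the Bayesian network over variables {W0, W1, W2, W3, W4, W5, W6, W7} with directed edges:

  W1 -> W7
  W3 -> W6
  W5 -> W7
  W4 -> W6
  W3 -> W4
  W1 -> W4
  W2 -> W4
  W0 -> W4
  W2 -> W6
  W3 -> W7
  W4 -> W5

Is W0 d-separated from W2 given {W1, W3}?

5 paths connect W0 and W2; each must be blocked for d-separation to hold:
Path 1: W0 → W4 → W5 → W7 ← W3 → W6 ← W2
  W7 is a collider here and neither W7 nor any of its descendants is conditioned on, so the collider stays closed — the path is blocked at W7.
Path 2: W0 → W4 ← W2
  W4 is a collider here and neither W4 nor any of its descendants is conditioned on, so the collider stays closed — the path is blocked at W4.
Path 3: W0 → W4 → W6 ← W2
  W6 is a collider here and neither W6 nor any of its descendants is conditioned on, so the collider stays closed — the path is blocked at W6.
Path 4: W0 → W4 ← W1 → W7 ← W3 → W6 ← W2
  W4 is a collider here and neither W4 nor any of its descendants is conditioned on, so the collider stays closed — the path is blocked at W4.
Path 5: W0 → W4 ← W3 → W6 ← W2
  W4 is a collider here and neither W4 nor any of its descendants is conditioned on, so the collider stays closed — the path is blocked at W4.
Since every path is blocked, d-separation holds.

Yes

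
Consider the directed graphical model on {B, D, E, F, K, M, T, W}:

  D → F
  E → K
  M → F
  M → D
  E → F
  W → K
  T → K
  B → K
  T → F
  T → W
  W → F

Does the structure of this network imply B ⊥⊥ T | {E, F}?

Yes

There are 5 undirected paths between B and T; checking each against the conditioning set {E, F}:
Path 1: B → K ← W → F ← T
  K is a collider here and neither K nor any of its descendants is conditioned on, so the collider stays closed — the path is blocked at K.
Path 2: B → K ← W ← T
  K is a collider here and neither K nor any of its descendants is conditioned on, so the collider stays closed — the path is blocked at K.
Path 3: B → K ← T
  K is a collider here and neither K nor any of its descendants is conditioned on, so the collider stays closed — the path is blocked at K.
Path 4: B → K ← E → F ← W ← T
  K is a collider here and neither K nor any of its descendants is conditioned on, so the collider stays closed — the path is blocked at K.
Path 5: B → K ← E → F ← T
  K is a collider here and neither K nor any of its descendants is conditioned on, so the collider stays closed — the path is blocked at K.
Since every path is blocked, d-separation holds.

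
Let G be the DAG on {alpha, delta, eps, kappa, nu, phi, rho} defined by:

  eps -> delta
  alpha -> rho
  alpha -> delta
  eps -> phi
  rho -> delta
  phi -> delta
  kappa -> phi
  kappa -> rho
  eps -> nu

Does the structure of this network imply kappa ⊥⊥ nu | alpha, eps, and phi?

Yes

6 paths connect kappa and nu; each must be blocked for d-separation to hold:
  1. kappa → phi ← eps → nu — phi:collider[open]; eps:fork[blocks] ⇒ blocked
  2. kappa → phi → delta ← eps → nu — phi:chain[blocks]; delta:collider[blocks]; eps:fork[blocks] ⇒ blocked
  3. kappa → rho → delta ← phi ← eps → nu — rho:chain[open]; delta:collider[blocks]; phi:chain[blocks]; eps:fork[blocks] ⇒ blocked
  4. kappa → rho → delta ← eps → nu — rho:chain[open]; delta:collider[blocks]; eps:fork[blocks] ⇒ blocked
  5. kappa → rho ← alpha → delta ← phi ← eps → nu — rho:collider[blocks]; alpha:fork[blocks]; delta:collider[blocks]; phi:chain[blocks]; eps:fork[blocks] ⇒ blocked
  6. kappa → rho ← alpha → delta ← eps → nu — rho:collider[blocks]; alpha:fork[blocks]; delta:collider[blocks]; eps:fork[blocks] ⇒ blocked
Every path is blocked, so kappa and nu are d-separated given {alpha, eps, phi}.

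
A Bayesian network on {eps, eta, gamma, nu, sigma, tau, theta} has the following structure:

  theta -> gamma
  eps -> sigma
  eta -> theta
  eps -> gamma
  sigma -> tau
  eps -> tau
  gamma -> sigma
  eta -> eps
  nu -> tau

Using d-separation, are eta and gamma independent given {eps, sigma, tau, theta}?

We examine all 4 paths between eta and gamma:
  1. eta → theta → gamma — theta:chain[blocks] ⇒ blocked
  2. eta → eps → tau ← sigma ← gamma — eps:chain[blocks]; tau:collider[open]; sigma:chain[blocks] ⇒ blocked
  3. eta → eps → sigma ← gamma — eps:chain[blocks]; sigma:collider[open] ⇒ blocked
  4. eta → eps → gamma — eps:chain[blocks] ⇒ blocked
Every path is blocked, so eta and gamma are d-separated given {eps, sigma, tau, theta}.

Yes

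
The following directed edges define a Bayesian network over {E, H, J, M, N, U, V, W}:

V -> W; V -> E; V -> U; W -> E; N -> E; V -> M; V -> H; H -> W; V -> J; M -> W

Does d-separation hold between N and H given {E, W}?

Enumerating the 6 paths from N to H and testing each for blocking by {E, W}:
Path 1: N → E ← V → H
  E is a collider and E is conditioned on, which opens it; V is a fork and V is not conditioned on — no node blocks this path, so it is active.
Path 2: N → E ← V → W ← H
  E is a collider and E is conditioned on, which opens it; V is a fork and V is not conditioned on; W is a collider and W is conditioned on, which opens it — no node blocks this path, so it is active.
Path 3: N → E ← V → M → W ← H
  E is a collider and E is conditioned on, which opens it; V is a fork and V is not conditioned on; M is a chain and M is not conditioned on; W is a collider and W is conditioned on, which opens it — no node blocks this path, so it is active.
Path 4: N → E ← W ← H
  W is a chain here and W is conditioned on, so the path is blocked at W.
Path 5: N → E ← W ← V → H
  W is a chain here and W is conditioned on, so the path is blocked at W.
Path 6: N → E ← W ← M ← V → H
  W is a chain here and W is conditioned on, so the path is blocked at W.
Since the path N → E ← V → H is active, N and H are not d-separated given {E, W}.

No — N and H are not d-separated given {E, W}.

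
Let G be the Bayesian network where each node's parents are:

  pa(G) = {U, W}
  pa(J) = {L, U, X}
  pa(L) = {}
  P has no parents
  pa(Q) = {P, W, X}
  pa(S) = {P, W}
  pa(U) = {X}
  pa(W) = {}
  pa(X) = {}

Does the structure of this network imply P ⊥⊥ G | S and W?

Enumerating the 6 paths from P to G and testing each for blocking by {S, W}:
Path 1: P → Q ← X → U → G
  Q is a collider here and neither Q nor any of its descendants is conditioned on, so the collider stays closed — the path is blocked at Q.
Path 2: P → Q ← X → J ← U → G
  Q is a collider here and neither Q nor any of its descendants is conditioned on, so the collider stays closed — the path is blocked at Q.
Path 3: P → Q ← W → G
  Q is a collider here and neither Q nor any of its descendants is conditioned on, so the collider stays closed — the path is blocked at Q.
Path 4: P → S ← W → Q ← X → U → G
  W is a fork here and W is conditioned on, so the path is blocked at W.
Path 5: P → S ← W → Q ← X → J ← U → G
  W is a fork here and W is conditioned on, so the path is blocked at W.
Path 6: P → S ← W → G
  W is a fork here and W is conditioned on, so the path is blocked at W.
All paths are blocked; P ⊥ G | {S, W} holds.

Yes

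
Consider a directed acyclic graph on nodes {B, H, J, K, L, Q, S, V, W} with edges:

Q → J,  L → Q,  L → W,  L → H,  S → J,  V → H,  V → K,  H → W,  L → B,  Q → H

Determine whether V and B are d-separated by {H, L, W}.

3 paths connect V and B; each must be blocked for d-separation to hold:
Path 1: V → H → W ← L → B
  H is a chain here and H is conditioned on, so the path is blocked at H.
Path 2: V → H ← L → B
  L is a fork here and L is conditioned on, so the path is blocked at L.
Path 3: V → H ← Q ← L → B
  L is a fork here and L is conditioned on, so the path is blocked at L.
All paths are blocked; V ⊥ B | {H, L, W} holds.

Yes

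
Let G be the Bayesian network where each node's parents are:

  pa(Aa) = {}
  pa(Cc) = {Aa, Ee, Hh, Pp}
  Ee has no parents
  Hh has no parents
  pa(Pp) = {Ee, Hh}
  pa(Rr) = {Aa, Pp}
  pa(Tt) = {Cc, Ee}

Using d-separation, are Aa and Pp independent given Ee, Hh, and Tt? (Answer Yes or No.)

5 paths connect Aa and Pp; each must be blocked for d-separation to hold:
Path 1: Aa → Cc → Tt ← Ee → Pp
  Ee is a fork here and Ee is conditioned on, so the path is blocked at Ee.
Path 2: Aa → Cc ← Hh → Pp
  Hh is a fork here and Hh is conditioned on, so the path is blocked at Hh.
Path 3: Aa → Cc ← Ee → Pp
  Ee is a fork here and Ee is conditioned on, so the path is blocked at Ee.
Path 4: Aa → Cc ← Pp
  Cc is a collider and its descendant Tt is conditioned on, which opens it — no node blocks this path, so it is active.
Path 5: Aa → Rr ← Pp
  Rr is a collider here and neither Rr nor any of its descendants is conditioned on, so the collider stays closed — the path is blocked at Rr.
Since the path Aa → Cc ← Pp is active, Aa and Pp are not d-separated given {Ee, Hh, Tt}.

No — Aa and Pp are not d-separated given {Ee, Hh, Tt}.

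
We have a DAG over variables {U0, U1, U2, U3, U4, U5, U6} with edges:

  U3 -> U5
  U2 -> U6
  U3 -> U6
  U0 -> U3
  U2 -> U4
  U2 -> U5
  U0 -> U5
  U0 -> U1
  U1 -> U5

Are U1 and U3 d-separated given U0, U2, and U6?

We examine all 6 paths between U1 and U3:
  1. U1 ← U0 → U5 ← U2 → U6 ← U3 — U0:fork[blocks]; U5:collider[blocks]; U2:fork[blocks]; U6:collider[open] ⇒ blocked
  2. U1 ← U0 → U5 ← U3 — U0:fork[blocks]; U5:collider[blocks] ⇒ blocked
  3. U1 ← U0 → U3 — U0:fork[blocks] ⇒ blocked
  4. U1 → U5 ← U0 → U3 — U5:collider[blocks]; U0:fork[blocks] ⇒ blocked
  5. U1 → U5 ← U2 → U6 ← U3 — U5:collider[blocks]; U2:fork[blocks]; U6:collider[open] ⇒ blocked
  6. U1 → U5 ← U3 — U5:collider[blocks] ⇒ blocked
Every path is blocked, so U1 and U3 are d-separated given {U0, U2, U6}.

Yes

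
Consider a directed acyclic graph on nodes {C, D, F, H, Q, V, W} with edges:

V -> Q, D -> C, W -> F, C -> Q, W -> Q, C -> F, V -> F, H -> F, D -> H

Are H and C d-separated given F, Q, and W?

We examine all 4 paths between H and C:
  1. H → F ← W → Q ← C — F:collider[open]; W:fork[blocks]; Q:collider[open] ⇒ blocked
  2. H → F ← C — F:collider[open] ⇒ active
  3. H → F ← V → Q ← C — F:collider[open]; V:fork[open]; Q:collider[open] ⇒ active
  4. H ← D → C — D:fork[open] ⇒ active
At least one path is unblocked, so d-separation fails.

No — H and C are not d-separated given {F, Q, W}.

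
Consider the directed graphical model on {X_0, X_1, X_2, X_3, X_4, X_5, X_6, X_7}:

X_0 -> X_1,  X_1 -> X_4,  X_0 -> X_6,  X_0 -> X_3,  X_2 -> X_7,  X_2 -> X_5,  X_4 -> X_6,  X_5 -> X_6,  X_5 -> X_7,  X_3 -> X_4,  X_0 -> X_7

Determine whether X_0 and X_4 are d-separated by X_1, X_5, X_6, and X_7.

No — X_0 and X_4 are not d-separated given {X_1, X_5, X_6, X_7}.

We examine all 5 paths between X_0 and X_4:
Path 1: X_0 → X_1 → X_4
  X_1 is a chain here and X_1 is conditioned on, so the path is blocked at X_1.
Path 2: X_0 → X_6 ← X_4
  X_6 is a collider and X_6 is conditioned on, which opens it — no node blocks this path, so it is active.
Path 3: X_0 → X_7 ← X_5 → X_6 ← X_4
  X_5 is a fork here and X_5 is conditioned on, so the path is blocked at X_5.
Path 4: X_0 → X_7 ← X_2 → X_5 → X_6 ← X_4
  X_5 is a chain here and X_5 is conditioned on, so the path is blocked at X_5.
Path 5: X_0 → X_3 → X_4
  X_3 is a chain and X_3 is not conditioned on — no node blocks this path, so it is active.
At least one path is unblocked, so d-separation fails.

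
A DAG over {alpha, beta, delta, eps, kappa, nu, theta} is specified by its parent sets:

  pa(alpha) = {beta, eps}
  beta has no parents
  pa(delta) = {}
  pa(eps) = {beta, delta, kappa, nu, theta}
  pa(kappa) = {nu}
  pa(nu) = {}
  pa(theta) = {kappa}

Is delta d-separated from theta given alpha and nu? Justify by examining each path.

3 paths connect delta and theta; each must be blocked for d-separation to hold:
  1. delta → eps ← kappa → theta — eps:collider[open]; kappa:fork[open] ⇒ active
  2. delta → eps ← theta — eps:collider[open] ⇒ active
  3. delta → eps ← nu → kappa → theta — eps:collider[open]; nu:fork[blocks]; kappa:chain[open] ⇒ blocked
At least one path is unblocked, so d-separation fails.

No — delta and theta are not d-separated given {alpha, nu}.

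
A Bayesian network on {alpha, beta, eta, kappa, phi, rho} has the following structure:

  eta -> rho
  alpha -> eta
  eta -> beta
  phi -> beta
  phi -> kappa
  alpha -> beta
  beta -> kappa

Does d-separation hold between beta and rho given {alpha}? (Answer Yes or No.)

We examine all 2 paths between beta and rho:
Path 1: beta ← eta → rho
  eta is a fork and eta is not conditioned on — no node blocks this path, so it is active.
Path 2: beta ← alpha → eta → rho
  alpha is a fork here and alpha is conditioned on, so the path is blocked at alpha.
Since the path beta ← eta → rho is active, beta and rho are not d-separated given {alpha}.

No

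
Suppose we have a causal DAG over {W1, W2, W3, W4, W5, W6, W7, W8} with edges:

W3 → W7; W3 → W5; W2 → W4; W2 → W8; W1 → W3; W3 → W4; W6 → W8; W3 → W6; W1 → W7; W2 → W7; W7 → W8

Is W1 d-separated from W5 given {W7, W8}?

No

6 paths connect W1 and W5; each must be blocked for d-separation to hold:
Path 1: W1 → W3 → W5
  W3 is a chain and W3 is not conditioned on — no node blocks this path, so it is active.
Path 2: W1 → W7 ← W3 → W5
  W7 is a collider and W7 is conditioned on, which opens it; W3 is a fork and W3 is not conditioned on — no node blocks this path, so it is active.
Path 3: W1 → W7 ← W2 → W4 ← W3 → W5
  W4 is a collider here and neither W4 nor any of its descendants is conditioned on, so the collider stays closed — the path is blocked at W4.
Path 4: W1 → W7 ← W2 → W8 ← W6 ← W3 → W5
  W7 is a collider and W7 is conditioned on, which opens it; W2 is a fork and W2 is not conditioned on; W8 is a collider and W8 is conditioned on, which opens it; W6 is a chain and W6 is not conditioned on; W3 is a fork and W3 is not conditioned on — no node blocks this path, so it is active.
Path 5: W1 → W7 → W8 ← W6 ← W3 → W5
  W7 is a chain here and W7 is conditioned on, so the path is blocked at W7.
Path 6: W1 → W7 → W8 ← W2 → W4 ← W3 → W5
  W7 is a chain here and W7 is conditioned on, so the path is blocked at W7.
At least one path is unblocked, so d-separation fails.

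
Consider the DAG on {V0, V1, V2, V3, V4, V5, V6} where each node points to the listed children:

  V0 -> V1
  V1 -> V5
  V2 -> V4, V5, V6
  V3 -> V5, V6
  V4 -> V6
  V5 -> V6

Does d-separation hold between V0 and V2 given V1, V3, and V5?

5 paths connect V0 and V2; each must be blocked for d-separation to hold:
Path 1: V0 → V1 → V5 ← V3 → V6 ← V4 ← V2
  V1 is a chain here and V1 is conditioned on, so the path is blocked at V1.
Path 2: V0 → V1 → V5 ← V3 → V6 ← V2
  V1 is a chain here and V1 is conditioned on, so the path is blocked at V1.
Path 3: V0 → V1 → V5 ← V2
  V1 is a chain here and V1 is conditioned on, so the path is blocked at V1.
Path 4: V0 → V1 → V5 → V6 ← V4 ← V2
  V1 is a chain here and V1 is conditioned on, so the path is blocked at V1.
Path 5: V0 → V1 → V5 → V6 ← V2
  V1 is a chain here and V1 is conditioned on, so the path is blocked at V1.
All paths are blocked; V0 ⊥ V2 | {V1, V3, V5} holds.

Yes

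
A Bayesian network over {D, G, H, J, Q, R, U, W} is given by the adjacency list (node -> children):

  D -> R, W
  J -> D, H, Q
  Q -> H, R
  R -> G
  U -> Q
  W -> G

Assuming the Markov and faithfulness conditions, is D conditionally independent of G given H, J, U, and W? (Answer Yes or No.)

We examine all 4 paths between D and G:
  1. D → R → G — R:chain[open] ⇒ active
  2. D ← J → H ← Q → R → G — J:fork[blocks]; H:collider[open]; Q:fork[open]; R:chain[open] ⇒ blocked
  3. D ← J → Q → R → G — J:fork[blocks]; Q:chain[open]; R:chain[open] ⇒ blocked
  4. D → W → G — W:chain[blocks] ⇒ blocked
At least one path is unblocked, so d-separation fails.

No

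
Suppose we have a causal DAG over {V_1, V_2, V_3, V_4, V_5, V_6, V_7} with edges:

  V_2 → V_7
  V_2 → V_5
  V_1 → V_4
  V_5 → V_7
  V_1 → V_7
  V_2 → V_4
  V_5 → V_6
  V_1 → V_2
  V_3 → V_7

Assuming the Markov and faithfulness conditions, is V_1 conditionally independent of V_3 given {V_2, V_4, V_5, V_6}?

Yes

Enumerating the 5 paths from V_1 to V_3 and testing each for blocking by {V_2, V_4, V_5, V_6}:
  1. V_1 → V_2 → V_5 → V_7 ← V_3 — V_2:chain[blocks]; V_5:chain[blocks]; V_7:collider[blocks] ⇒ blocked
  2. V_1 → V_2 → V_7 ← V_3 — V_2:chain[blocks]; V_7:collider[blocks] ⇒ blocked
  3. V_1 → V_7 ← V_3 — V_7:collider[blocks] ⇒ blocked
  4. V_1 → V_4 ← V_2 → V_5 → V_7 ← V_3 — V_4:collider[open]; V_2:fork[blocks]; V_5:chain[blocks]; V_7:collider[blocks] ⇒ blocked
  5. V_1 → V_4 ← V_2 → V_7 ← V_3 — V_4:collider[open]; V_2:fork[blocks]; V_7:collider[blocks] ⇒ blocked
Since every path is blocked, d-separation holds.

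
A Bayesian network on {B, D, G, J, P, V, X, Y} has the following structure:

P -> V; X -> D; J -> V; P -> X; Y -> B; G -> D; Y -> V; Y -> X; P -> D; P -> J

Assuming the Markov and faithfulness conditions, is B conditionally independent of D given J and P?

No

There are 6 undirected paths between B and D; checking each against the conditioning set {J, P}:
  1. B ← Y → X ← P → D — Y:fork[open]; X:collider[blocks]; P:fork[blocks] ⇒ blocked
  2. B ← Y → X → D — Y:fork[open]; X:chain[open] ⇒ active
  3. B ← Y → V ← J ← P → D — Y:fork[open]; V:collider[blocks]; J:chain[blocks]; P:fork[blocks] ⇒ blocked
  4. B ← Y → V ← J ← P → X → D — Y:fork[open]; V:collider[blocks]; J:chain[blocks]; P:fork[blocks]; X:chain[open] ⇒ blocked
  5. B ← Y → V ← P → D — Y:fork[open]; V:collider[blocks]; P:fork[blocks] ⇒ blocked
  6. B ← Y → V ← P → X → D — Y:fork[open]; V:collider[blocks]; P:fork[blocks]; X:chain[open] ⇒ blocked
Because an active path exists, B and D are not d-separated.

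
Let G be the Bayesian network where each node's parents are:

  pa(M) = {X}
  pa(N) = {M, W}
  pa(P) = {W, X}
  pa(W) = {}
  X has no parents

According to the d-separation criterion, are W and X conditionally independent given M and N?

Enumerating the 2 paths from W to X and testing each for blocking by {M, N}:
Path 1: W → N ← M ← X
  M is a chain here and M is conditioned on, so the path is blocked at M.
Path 2: W → P ← X
  P is a collider here and neither P nor any of its descendants is conditioned on, so the collider stays closed — the path is blocked at P.
Since every path is blocked, d-separation holds.

Yes — W and X are d-separated given {M, N}.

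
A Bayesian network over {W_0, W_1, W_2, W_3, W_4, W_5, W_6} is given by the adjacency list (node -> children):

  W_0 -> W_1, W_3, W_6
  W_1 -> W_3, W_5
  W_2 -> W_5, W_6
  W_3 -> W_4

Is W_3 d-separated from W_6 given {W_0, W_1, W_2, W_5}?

Enumerating the 4 paths from W_3 to W_6 and testing each for blocking by {W_0, W_1, W_2, W_5}:
Path 1: W_3 ← W_0 → W_1 → W_5 ← W_2 → W_6
  W_0 is a fork here and W_0 is conditioned on, so the path is blocked at W_0.
Path 2: W_3 ← W_0 → W_6
  W_0 is a fork here and W_0 is conditioned on, so the path is blocked at W_0.
Path 3: W_3 ← W_1 ← W_0 → W_6
  W_1 is a chain here and W_1 is conditioned on, so the path is blocked at W_1.
Path 4: W_3 ← W_1 → W_5 ← W_2 → W_6
  W_1 is a fork here and W_1 is conditioned on, so the path is blocked at W_1.
Since every path is blocked, d-separation holds.

Yes — W_3 and W_6 are d-separated given {W_0, W_1, W_2, W_5}.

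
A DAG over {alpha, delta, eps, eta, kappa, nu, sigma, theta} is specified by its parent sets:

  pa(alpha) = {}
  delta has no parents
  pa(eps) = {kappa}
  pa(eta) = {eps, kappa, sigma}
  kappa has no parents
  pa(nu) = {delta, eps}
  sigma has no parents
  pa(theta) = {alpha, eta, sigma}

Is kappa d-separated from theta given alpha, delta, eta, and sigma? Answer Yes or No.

We examine all 4 paths between kappa and theta:
Path 1: kappa → eps → eta → theta
  eta is a chain here and eta is conditioned on, so the path is blocked at eta.
Path 2: kappa → eps → eta ← sigma → theta
  sigma is a fork here and sigma is conditioned on, so the path is blocked at sigma.
Path 3: kappa → eta → theta
  eta is a chain here and eta is conditioned on, so the path is blocked at eta.
Path 4: kappa → eta ← sigma → theta
  sigma is a fork here and sigma is conditioned on, so the path is blocked at sigma.
Every path is blocked, so kappa and theta are d-separated given {alpha, delta, eta, sigma}.

Yes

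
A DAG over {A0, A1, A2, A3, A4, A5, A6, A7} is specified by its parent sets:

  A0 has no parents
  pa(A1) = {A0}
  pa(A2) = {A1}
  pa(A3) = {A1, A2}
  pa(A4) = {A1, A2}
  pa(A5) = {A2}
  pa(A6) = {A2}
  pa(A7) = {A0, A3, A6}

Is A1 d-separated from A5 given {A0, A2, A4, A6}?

Enumerating the 6 paths from A1 to A5 and testing each for blocking by {A0, A2, A4, A6}:
Path 1: A1 → A2 → A5
  A2 is a chain here and A2 is conditioned on, so the path is blocked at A2.
Path 2: A1 → A4 ← A2 → A5
  A2 is a fork here and A2 is conditioned on, so the path is blocked at A2.
Path 3: A1 → A3 ← A2 → A5
  A3 is a collider here and neither A3 nor any of its descendants is conditioned on, so the collider stays closed — the path is blocked at A3.
Path 4: A1 → A3 → A7 ← A6 ← A2 → A5
  A7 is a collider here and neither A7 nor any of its descendants is conditioned on, so the collider stays closed — the path is blocked at A7.
Path 5: A1 ← A0 → A7 ← A6 ← A2 → A5
  A0 is a fork here and A0 is conditioned on, so the path is blocked at A0.
Path 6: A1 ← A0 → A7 ← A3 ← A2 → A5
  A0 is a fork here and A0 is conditioned on, so the path is blocked at A0.
Since every path is blocked, d-separation holds.

Yes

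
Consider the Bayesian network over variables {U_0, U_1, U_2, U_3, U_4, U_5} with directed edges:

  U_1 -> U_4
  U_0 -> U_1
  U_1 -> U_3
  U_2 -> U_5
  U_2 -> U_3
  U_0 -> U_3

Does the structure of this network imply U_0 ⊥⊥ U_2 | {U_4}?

Yes

There are 2 undirected paths between U_0 and U_2; checking each against the conditioning set {U_4}:
Path 1: U_0 → U_1 → U_3 ← U_2
  U_3 is a collider here and neither U_3 nor any of its descendants is conditioned on, so the collider stays closed — the path is blocked at U_3.
Path 2: U_0 → U_3 ← U_2
  U_3 is a collider here and neither U_3 nor any of its descendants is conditioned on, so the collider stays closed — the path is blocked at U_3.
Every path is blocked, so U_0 and U_2 are d-separated given {U_4}.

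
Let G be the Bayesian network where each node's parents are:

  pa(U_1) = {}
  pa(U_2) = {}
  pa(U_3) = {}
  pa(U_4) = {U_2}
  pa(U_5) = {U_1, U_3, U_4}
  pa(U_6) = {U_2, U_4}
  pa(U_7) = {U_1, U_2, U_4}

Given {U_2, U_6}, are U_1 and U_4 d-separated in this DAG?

Yes — U_1 and U_4 are d-separated given {U_2, U_6}.

4 paths connect U_1 and U_4; each must be blocked for d-separation to hold:
Path 1: U_1 → U_7 ← U_4
  U_7 is a collider here and neither U_7 nor any of its descendants is conditioned on, so the collider stays closed — the path is blocked at U_7.
Path 2: U_1 → U_7 ← U_2 → U_4
  U_7 is a collider here and neither U_7 nor any of its descendants is conditioned on, so the collider stays closed — the path is blocked at U_7.
Path 3: U_1 → U_7 ← U_2 → U_6 ← U_4
  U_7 is a collider here and neither U_7 nor any of its descendants is conditioned on, so the collider stays closed — the path is blocked at U_7.
Path 4: U_1 → U_5 ← U_4
  U_5 is a collider here and neither U_5 nor any of its descendants is conditioned on, so the collider stays closed — the path is blocked at U_5.
Since every path is blocked, d-separation holds.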